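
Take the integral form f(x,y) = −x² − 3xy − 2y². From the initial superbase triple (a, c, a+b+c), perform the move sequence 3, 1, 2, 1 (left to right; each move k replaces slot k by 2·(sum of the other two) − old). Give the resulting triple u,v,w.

start (-1,-2,-6) = (f(1,0),f(0,1),f(1,1))
replace slot 3: 2·((-1)+(-2)) − (-6) = 0 → (-1,-2,0)
replace slot 1: 2·((-2)+0) − (-1) = -3 → (-3,-2,0)
replace slot 2: 2·((-3)+0) − (-2) = -4 → (-3,-4,0)
replace slot 1: 2·((-4)+0) − (-3) = -5 → (-5,-4,0)

-5,-4,0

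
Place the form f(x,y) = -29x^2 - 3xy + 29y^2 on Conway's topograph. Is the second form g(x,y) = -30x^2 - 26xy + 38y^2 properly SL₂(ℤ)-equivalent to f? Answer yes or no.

D₁ = 3373, D₂ = 5236
discriminants differ ⇒ not SL₂(ℤ)-equivalent

no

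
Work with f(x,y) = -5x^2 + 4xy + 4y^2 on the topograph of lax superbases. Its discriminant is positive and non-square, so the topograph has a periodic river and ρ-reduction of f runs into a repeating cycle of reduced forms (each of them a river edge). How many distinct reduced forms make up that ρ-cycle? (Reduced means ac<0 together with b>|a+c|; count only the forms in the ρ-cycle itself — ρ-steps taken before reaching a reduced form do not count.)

D = 96, ⌊√D⌋ = 9
river: ρ → (4,4,-5)
river: ρ → (-5,6,3)
river: ρ → (3,6,-5)
river: ρ → (-5,4,4)
ρ-cycle length = 4 (tail of 0 descent steps not counted)

4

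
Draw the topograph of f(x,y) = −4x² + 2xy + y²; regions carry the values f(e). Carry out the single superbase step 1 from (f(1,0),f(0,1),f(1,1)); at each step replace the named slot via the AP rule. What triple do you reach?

start (-4,1,-1) = (f(1,0),f(0,1),f(1,1))
replace slot 1: 2·(1+(-1)) − (-4) = 4 → (4,1,-1)

4,1,-1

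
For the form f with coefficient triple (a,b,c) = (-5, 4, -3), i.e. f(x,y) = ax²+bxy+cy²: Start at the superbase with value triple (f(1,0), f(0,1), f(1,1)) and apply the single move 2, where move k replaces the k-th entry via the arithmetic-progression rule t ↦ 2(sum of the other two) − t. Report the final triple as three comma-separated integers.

start (-5,-3,-4) = (f(1,0),f(0,1),f(1,1))
replace slot 2: 2·((-5)+(-4)) − (-3) = -15 → (-5,-15,-4)

-5,-15,-4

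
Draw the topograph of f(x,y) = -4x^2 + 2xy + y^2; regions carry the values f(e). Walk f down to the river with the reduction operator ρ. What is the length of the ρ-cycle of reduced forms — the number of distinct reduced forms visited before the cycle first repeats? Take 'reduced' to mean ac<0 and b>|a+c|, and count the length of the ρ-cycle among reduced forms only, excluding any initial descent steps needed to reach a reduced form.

D = 20, ⌊√D⌋ = 4
descent: ρ → (1,4,-1)  [lands on river]
river: ρ → (-1,4,1)
ρ-cycle length = 2 (tail of 1 descent step not counted)

2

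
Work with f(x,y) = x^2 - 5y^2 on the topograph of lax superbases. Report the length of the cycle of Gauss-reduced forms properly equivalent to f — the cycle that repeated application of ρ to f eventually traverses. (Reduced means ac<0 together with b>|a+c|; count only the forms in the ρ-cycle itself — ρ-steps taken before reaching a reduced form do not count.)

D = 20, ⌊√D⌋ = 4
descent: ρ → (-5,0,1)
descent: ρ → (1,4,-1)  [lands on river]
river: ρ → (-1,4,1)
ρ-cycle length = 2 (tail of 2 descent steps not counted)

2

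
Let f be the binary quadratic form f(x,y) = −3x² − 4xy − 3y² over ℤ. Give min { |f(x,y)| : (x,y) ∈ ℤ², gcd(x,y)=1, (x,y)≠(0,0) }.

translate: b→-2 (≡4 mod 6), so (3,4,3)→(3,-2,2)
flip: (3,-2,2)→(2,2,3)
reduced (well bottom): (2,2,3) with a≤c, −a<b≤a
well minimum |f| = |-2| = 2 (negative-definite)

2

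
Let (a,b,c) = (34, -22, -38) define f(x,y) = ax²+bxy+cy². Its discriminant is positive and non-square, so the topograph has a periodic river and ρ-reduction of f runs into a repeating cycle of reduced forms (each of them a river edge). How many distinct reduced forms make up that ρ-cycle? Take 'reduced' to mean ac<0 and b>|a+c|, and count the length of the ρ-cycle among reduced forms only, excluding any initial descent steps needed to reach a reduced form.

D = 5652, ⌊√D⌋ = 75
descent: ρ → (-38,22,34)  [lands on river]
river: ρ → (34,46,-26)
river: ρ → (-26,58,22)
river: ρ → (22,74,-2)
river: ρ → (-2,74,22)
river: ρ → (22,58,-26)
river: ρ → (-26,46,34)
river: ρ → (34,22,-38)
river: ρ → (-38,54,18)
river: ρ → (18,54,-38)
ρ-cycle length = 10 (tail of 1 descent step not counted)

10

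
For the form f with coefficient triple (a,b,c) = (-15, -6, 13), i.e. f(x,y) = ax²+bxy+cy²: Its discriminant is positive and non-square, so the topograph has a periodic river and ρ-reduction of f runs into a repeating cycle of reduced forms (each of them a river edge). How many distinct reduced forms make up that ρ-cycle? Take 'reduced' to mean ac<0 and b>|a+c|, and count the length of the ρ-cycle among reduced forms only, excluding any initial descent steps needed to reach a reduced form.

D = 816, ⌊√D⌋ = 28
descent: ρ → (13,6,-15)  [lands on river]
river: ρ → (-15,24,4)
river: ρ → (4,24,-15)
river: ρ → (-15,6,13)
river: ρ → (13,20,-8)
river: ρ → (-8,28,1)
river: ρ → (1,28,-8)
river: ρ → (-8,20,13)
ρ-cycle length = 8 (tail of 1 descent step not counted)

8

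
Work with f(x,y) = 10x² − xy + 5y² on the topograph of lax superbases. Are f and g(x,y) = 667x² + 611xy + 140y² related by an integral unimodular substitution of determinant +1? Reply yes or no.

D₁ = -199, D₂ = -199
f: flip: (10,-1,5)→(5,1,10)
f: reduced (well bottom): (5,1,10) with a≤c, −a<b≤a
g: flip: (667,611,140)→(140,-611,667)
g: translate: b→-51 (≡-611 mod 280), so (140,-611,667)→(140,-51,5)
g: flip: (140,-51,5)→(5,51,140)
g: translate: b→1 (≡51 mod 10), so (5,51,140)→(5,1,10)
g: reduced (well bottom): (5,1,10) with a≤c, −a<b≤a
reduced forms (5, 1, 10) vs (5, 1, 10) ⇒ equivalent

yes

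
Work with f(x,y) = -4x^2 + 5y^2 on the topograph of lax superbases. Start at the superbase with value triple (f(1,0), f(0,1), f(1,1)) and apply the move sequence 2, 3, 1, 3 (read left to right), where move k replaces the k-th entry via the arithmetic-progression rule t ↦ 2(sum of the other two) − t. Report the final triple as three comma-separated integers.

start (-4,5,1) = (f(1,0),f(0,1),f(1,1))
replace slot 2: 2·((-4)+1) − 5 = -11 → (-4,-11,1)
replace slot 3: 2·((-4)+(-11)) − 1 = -31 → (-4,-11,-31)
replace slot 1: 2·((-11)+(-31)) − (-4) = -80 → (-80,-11,-31)
replace slot 3: 2·((-80)+(-11)) − (-31) = -151 → (-80,-11,-151)

-80,-11,-151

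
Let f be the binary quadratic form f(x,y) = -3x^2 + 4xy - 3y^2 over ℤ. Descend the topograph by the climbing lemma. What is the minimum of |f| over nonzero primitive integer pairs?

translate: b→2 (≡-4 mod 6), so (3,-4,3)→(3,2,2)
flip: (3,2,2)→(2,-2,3)
translate: b→2 (≡-2 mod 4), so (2,-2,3)→(2,2,3)
reduced (well bottom): (2,2,3) with a≤c, −a<b≤a
well minimum |f| = |-2| = 2 (negative-definite)

2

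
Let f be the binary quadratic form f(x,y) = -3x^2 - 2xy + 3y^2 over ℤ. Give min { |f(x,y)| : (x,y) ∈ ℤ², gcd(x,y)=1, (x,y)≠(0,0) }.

descent: ρ → (3,2,-3)  [lands on river]
river: ρ → (-3,4,2)
river: ρ → (2,4,-3)
river: ρ → (-3,2,3)
river: ρ → (3,4,-2)
river: ρ → (-2,4,3)
closes: descent 1, river 6
min |a| on river = 2

2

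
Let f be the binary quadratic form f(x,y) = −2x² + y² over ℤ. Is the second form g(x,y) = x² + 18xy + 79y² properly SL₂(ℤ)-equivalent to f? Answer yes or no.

D₁ = 8, D₂ = 8
river cycle of f (length 2): (1, 2, -1), (-1, 2, 1)
river cycle of g (length 2): (1, 2, -1), (-1, 2, 1)
cycles coincide ⇒ equivalent

yes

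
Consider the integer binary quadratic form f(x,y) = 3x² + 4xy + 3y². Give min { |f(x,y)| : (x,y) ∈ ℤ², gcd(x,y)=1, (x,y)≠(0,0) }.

translate: b→-2 (≡4 mod 6), so (3,4,3)→(3,-2,2)
flip: (3,-2,2)→(2,2,3)
reduced (well bottom): (2,2,3) with a≤c, −a<b≤a
well minimum = a = 2

2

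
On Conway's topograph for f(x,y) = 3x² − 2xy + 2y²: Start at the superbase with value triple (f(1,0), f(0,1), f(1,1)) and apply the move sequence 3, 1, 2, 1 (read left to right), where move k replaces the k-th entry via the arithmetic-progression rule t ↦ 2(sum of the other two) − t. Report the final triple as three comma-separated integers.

start (3,2,3) = (f(1,0),f(0,1),f(1,1))
replace slot 3: 2·(3+2) − 3 = 7 → (3,2,7)
replace slot 1: 2·(2+7) − 3 = 15 → (15,2,7)
replace slot 2: 2·(15+7) − 2 = 42 → (15,42,7)
replace slot 1: 2·(42+7) − 15 = 83 → (83,42,7)

83,42,7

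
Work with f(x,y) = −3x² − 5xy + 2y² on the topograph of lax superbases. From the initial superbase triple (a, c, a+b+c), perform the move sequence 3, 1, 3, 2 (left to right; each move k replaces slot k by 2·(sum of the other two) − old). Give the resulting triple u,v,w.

start (-3,2,-6) = (f(1,0),f(0,1),f(1,1))
replace slot 3: 2·((-3)+2) − (-6) = 4 → (-3,2,4)
replace slot 1: 2·(2+4) − (-3) = 15 → (15,2,4)
replace slot 3: 2·(15+2) − 4 = 30 → (15,2,30)
replace slot 2: 2·(15+30) − 2 = 88 → (15,88,30)

15,88,30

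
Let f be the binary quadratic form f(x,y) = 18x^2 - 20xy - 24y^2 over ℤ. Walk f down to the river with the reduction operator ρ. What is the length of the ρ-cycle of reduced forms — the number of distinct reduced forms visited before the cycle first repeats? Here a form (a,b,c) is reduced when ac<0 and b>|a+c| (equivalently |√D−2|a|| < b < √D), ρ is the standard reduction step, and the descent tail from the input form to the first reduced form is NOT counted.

D = 2128, ⌊√D⌋ = 46
descent: ρ → (-24,20,18)  [lands on river]
river: ρ → (18,16,-26)
river: ρ → (-26,36,8)
river: ρ → (8,44,-6)
river: ρ → (-6,40,22)
river: ρ → (22,4,-24)
river: ρ → (-24,44,2)
river: ρ → (2,44,-24)
river: ρ → (-24,4,22)
river: ρ → (22,40,-6)
river: ρ → (-6,44,8)
river: ρ → (8,36,-26)
river: ρ → (-26,16,18)
river: ρ → (18,20,-24)
river: ρ → (-24,28,14)
river: ρ → (14,28,-24)
ρ-cycle length = 16 (tail of 1 descent step not counted)

16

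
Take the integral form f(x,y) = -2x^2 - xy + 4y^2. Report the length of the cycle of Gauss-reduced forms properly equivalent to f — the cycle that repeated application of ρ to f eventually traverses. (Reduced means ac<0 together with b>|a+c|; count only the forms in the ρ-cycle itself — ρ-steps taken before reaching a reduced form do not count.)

D = 33, ⌊√D⌋ = 5
descent: ρ → (4,1,-2)
descent: ρ → (-2,3,3)  [lands on river]
river: ρ → (3,3,-2)
river: ρ → (-2,5,1)
river: ρ → (1,5,-2)
ρ-cycle length = 4 (tail of 2 descent steps not counted)

4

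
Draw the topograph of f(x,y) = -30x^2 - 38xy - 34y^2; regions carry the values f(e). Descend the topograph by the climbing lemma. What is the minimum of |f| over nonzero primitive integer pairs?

translate: b→-22 (≡38 mod 60), so (30,38,34)→(30,-22,26)
flip: (30,-22,26)→(26,22,30)
reduced (well bottom): (26,22,30) with a≤c, −a<b≤a
well minimum |f| = |-26| = 26 (negative-definite)

26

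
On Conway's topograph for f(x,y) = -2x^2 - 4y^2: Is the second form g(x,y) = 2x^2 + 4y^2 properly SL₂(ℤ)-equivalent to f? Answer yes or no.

D₁ = -32, D₂ = -32
f is negative-definite; reduce −f:
−f: reduced (well bottom): (2,0,4) with a≤c, −a<b≤a
flip sign back: reduced form of f is (-2,0,-4)
g: reduced (well bottom): (2,0,4) with a≤c, −a<b≤a
reduced forms (-2, 0, -4) vs (2, 0, 4) ⇒ inequivalent

no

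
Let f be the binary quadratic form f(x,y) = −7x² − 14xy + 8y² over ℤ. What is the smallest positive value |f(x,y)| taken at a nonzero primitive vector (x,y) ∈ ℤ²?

descent: ρ → (8,14,-7)  [lands on river]
river: ρ → (-7,14,8)
river: ρ → (8,18,-3)
river: ρ → (-3,18,8)
closes: descent 1, river 4
min |a| on river = 3

3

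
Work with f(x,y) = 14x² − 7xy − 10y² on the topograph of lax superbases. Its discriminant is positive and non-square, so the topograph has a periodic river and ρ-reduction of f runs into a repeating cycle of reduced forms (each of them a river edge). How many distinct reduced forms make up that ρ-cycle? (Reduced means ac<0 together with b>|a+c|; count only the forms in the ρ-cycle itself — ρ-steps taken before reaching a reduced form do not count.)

D = 609, ⌊√D⌋ = 24
descent: ρ → (-10,7,14)  [lands on river]
river: ρ → (14,21,-3)
river: ρ → (-3,21,14)
river: ρ → (14,7,-10)
river: ρ → (-10,13,11)
river: ρ → (11,9,-12)
river: ρ → (-12,15,8)
river: ρ → (8,17,-10)
river: ρ → (-10,23,2)
river: ρ → (2,21,-21)
river: ρ → (-21,21,2)
river: ρ → (2,23,-10)
river: ρ → (-10,17,8)
river: ρ → (8,15,-12)
river: ρ → (-12,9,11)
river: ρ → (11,13,-10)
ρ-cycle length = 16 (tail of 1 descent step not counted)

16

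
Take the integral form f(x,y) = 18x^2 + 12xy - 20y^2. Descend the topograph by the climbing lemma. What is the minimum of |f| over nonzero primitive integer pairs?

river: ρ → (-20,28,10)
river: ρ → (10,32,-14)
river: ρ → (-14,24,18)
river: ρ → (18,12,-20)
closes: descent 0, river 4
min |a| on river = 10

10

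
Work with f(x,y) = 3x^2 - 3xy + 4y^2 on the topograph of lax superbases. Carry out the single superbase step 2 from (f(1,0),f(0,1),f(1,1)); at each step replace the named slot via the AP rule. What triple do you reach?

start (3,4,4) = (f(1,0),f(0,1),f(1,1))
replace slot 2: 2·(3+4) − 4 = 10 → (3,10,4)

3,10,4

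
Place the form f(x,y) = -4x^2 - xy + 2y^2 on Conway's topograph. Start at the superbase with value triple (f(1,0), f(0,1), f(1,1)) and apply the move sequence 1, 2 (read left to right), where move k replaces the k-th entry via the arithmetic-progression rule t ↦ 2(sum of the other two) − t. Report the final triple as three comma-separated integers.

start (-4,2,-3) = (f(1,0),f(0,1),f(1,1))
replace slot 1: 2·(2+(-3)) − (-4) = 2 → (2,2,-3)
replace slot 2: 2·(2+(-3)) − 2 = -4 → (2,-4,-3)

2,-4,-3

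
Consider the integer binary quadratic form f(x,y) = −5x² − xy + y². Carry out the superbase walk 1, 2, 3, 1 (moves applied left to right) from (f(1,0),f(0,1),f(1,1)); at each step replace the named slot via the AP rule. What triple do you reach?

start (-5,1,-5) = (f(1,0),f(0,1),f(1,1))
replace slot 1: 2·(1+(-5)) − (-5) = -3 → (-3,1,-5)
replace slot 2: 2·((-3)+(-5)) − 1 = -17 → (-3,-17,-5)
replace slot 3: 2·((-3)+(-17)) − (-5) = -35 → (-3,-17,-35)
replace slot 1: 2·((-17)+(-35)) − (-3) = -101 → (-101,-17,-35)

-101,-17,-35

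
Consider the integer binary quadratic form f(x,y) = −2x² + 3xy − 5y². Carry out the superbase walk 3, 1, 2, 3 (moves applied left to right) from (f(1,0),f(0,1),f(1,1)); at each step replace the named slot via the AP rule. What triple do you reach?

start (-2,-5,-4) = (f(1,0),f(0,1),f(1,1))
replace slot 3: 2·((-2)+(-5)) − (-4) = -10 → (-2,-5,-10)
replace slot 1: 2·((-5)+(-10)) − (-2) = -28 → (-28,-5,-10)
replace slot 2: 2·((-28)+(-10)) − (-5) = -71 → (-28,-71,-10)
replace slot 3: 2·((-28)+(-71)) − (-10) = -188 → (-28,-71,-188)

-28,-71,-188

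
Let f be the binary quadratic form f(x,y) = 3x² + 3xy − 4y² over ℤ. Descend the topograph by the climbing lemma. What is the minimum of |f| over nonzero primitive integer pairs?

river: ρ → (-4,5,2)
river: ρ → (2,7,-1)
river: ρ → (-1,7,2)
river: ρ → (2,5,-4)
river: ρ → (-4,3,3)
river: ρ → (3,3,-4)
closes: descent 0, river 6
min |a| on river = 1

1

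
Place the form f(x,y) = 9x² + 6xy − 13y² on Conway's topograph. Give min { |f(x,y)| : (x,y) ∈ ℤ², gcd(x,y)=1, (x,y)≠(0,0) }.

river: ρ → (-13,20,2)
river: ρ → (2,20,-13)
river: ρ → (-13,6,9)
river: ρ → (9,12,-10)
river: ρ → (-10,8,11)
river: ρ → (11,14,-7)
river: ρ → (-7,14,11)
river: ρ → (11,8,-10)
river: ρ → (-10,12,9)
river: ρ → (9,6,-13)
closes: descent 0, river 10
min |a| on river = 2

2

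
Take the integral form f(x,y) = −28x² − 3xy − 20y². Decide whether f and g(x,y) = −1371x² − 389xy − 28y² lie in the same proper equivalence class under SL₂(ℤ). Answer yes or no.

D₁ = -2231, D₂ = -2231
f is negative-definite; reduce −f:
−f: flip: (28,3,20)→(20,-3,28)
−f: reduced (well bottom): (20,-3,28) with a≤c, −a<b≤a
flip sign back: reduced form of f is (-20,3,-28)
g is negative-definite; reduce −g:
−g: flip: (1371,389,28)→(28,-389,1371)
−g: translate: b→3 (≡-389 mod 56), so (28,-389,1371)→(28,3,20)
−g: flip: (28,3,20)→(20,-3,28)
−g: reduced (well bottom): (20,-3,28) with a≤c, −a<b≤a
flip sign back: reduced form of g is (-20,3,-28)
reduced forms (-20, 3, -28) vs (-20, 3, -28) ⇒ equivalent

yes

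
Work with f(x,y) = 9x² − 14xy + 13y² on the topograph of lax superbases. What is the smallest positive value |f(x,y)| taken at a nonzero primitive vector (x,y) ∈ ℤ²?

translate: b→4 (≡-14 mod 18), so (9,-14,13)→(9,4,8)
flip: (9,4,8)→(8,-4,9)
reduced (well bottom): (8,-4,9) with a≤c, −a<b≤a
well minimum = a = 8

8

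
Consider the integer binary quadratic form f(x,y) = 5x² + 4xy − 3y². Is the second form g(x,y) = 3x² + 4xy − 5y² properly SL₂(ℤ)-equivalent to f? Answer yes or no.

D₁ = 76, D₂ = 76
river cycle of f (length 6): (-3, 8, 1), (1, 8, -3), (-3, 4, 5), (5, 6, -2), (-2, 6, 5), (5, 4, -3)
river cycle of g (length 6): (-5, 6, 2), (2, 6, -5), (-5, 4, 3), (3, 8, -1), (-1, 8, 3), (3, 4, -5)
cycles differ ⇒ inequivalent

no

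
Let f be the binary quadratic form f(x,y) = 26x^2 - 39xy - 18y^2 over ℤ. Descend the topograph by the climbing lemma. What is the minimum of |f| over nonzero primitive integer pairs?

descent: ρ → (-18,39,26)  [lands on river]
river: ρ → (26,13,-31)
river: ρ → (-31,49,8)
river: ρ → (8,47,-37)
river: ρ → (-37,27,18)
river: ρ → (18,45,-19)
river: ρ → (-19,31,32)
river: ρ → (32,33,-18)
closes: descent 1, river 8
min |a| on river = 8

8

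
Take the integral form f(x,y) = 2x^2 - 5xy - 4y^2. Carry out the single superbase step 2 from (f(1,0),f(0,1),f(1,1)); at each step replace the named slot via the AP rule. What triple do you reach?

start (2,-4,-7) = (f(1,0),f(0,1),f(1,1))
replace slot 2: 2·(2+(-7)) − (-4) = -6 → (2,-6,-7)

2,-6,-7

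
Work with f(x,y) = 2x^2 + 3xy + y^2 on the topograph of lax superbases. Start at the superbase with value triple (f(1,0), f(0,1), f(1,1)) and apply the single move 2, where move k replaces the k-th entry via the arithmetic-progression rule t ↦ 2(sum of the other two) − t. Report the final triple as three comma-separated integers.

start (2,1,6) = (f(1,0),f(0,1),f(1,1))
replace slot 2: 2·(2+6) − 1 = 15 → (2,15,6)

2,15,6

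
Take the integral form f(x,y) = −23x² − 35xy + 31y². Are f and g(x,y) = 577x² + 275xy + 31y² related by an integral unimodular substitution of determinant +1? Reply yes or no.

D₁ = 4077, D₂ = 4077
river cycle of f (length 14): (31, 35, -23), (-23, 57, 9), (9, 51, -41), (-41, 31, 19), (19, 45, -27), (-27, 63, 1), (1, 63, -27), (-27, 45, 19), (19, 31, -41), (-41, 51, 9), … (4 more)
river cycle of g (length 14): (31, 35, -23), (-23, 57, 9), (9, 51, -41), (-41, 31, 19), (19, 45, -27), (-27, 63, 1), (1, 63, -27), (-27, 45, 19), (19, 31, -41), (-41, 51, 9), … (4 more)
cycles coincide ⇒ equivalent

yes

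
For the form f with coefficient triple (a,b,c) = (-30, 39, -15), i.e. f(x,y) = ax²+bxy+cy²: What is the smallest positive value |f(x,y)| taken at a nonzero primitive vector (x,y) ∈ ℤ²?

translate: b→21 (≡-39 mod 60), so (30,-39,15)→(30,21,6)
flip: (30,21,6)→(6,-21,30)
translate: b→3 (≡-21 mod 12), so (6,-21,30)→(6,3,12)
reduced (well bottom): (6,3,12) with a≤c, −a<b≤a
well minimum |f| = |-6| = 6 (negative-definite)

6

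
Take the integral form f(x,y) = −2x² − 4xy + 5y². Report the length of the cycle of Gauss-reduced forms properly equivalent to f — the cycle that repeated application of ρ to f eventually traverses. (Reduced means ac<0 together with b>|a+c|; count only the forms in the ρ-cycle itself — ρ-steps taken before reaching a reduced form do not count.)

D = 56, ⌊√D⌋ = 7
descent: ρ → (5,4,-2)  [lands on river]
river: ρ → (-2,4,5)
river: ρ → (5,6,-1)
river: ρ → (-1,6,5)
ρ-cycle length = 4 (tail of 1 descent step not counted)

4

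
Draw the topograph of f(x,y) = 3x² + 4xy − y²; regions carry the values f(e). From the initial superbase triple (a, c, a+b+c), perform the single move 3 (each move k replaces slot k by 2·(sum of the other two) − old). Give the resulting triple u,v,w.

start (3,-1,6) = (f(1,0),f(0,1),f(1,1))
replace slot 3: 2·(3+(-1)) − 6 = -2 → (3,-1,-2)

3,-1,-2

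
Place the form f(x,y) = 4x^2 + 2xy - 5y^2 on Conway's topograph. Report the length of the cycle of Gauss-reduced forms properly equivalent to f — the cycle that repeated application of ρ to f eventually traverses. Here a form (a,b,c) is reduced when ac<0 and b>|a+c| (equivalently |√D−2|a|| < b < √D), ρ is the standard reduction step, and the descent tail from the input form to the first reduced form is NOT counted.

D = 84, ⌊√D⌋ = 9
river: ρ → (-5,8,1)
river: ρ → (1,8,-5)
river: ρ → (-5,2,4)
river: ρ → (4,6,-3)
river: ρ → (-3,6,4)
river: ρ → (4,2,-5)
ρ-cycle length = 6 (tail of 0 descent steps not counted)

6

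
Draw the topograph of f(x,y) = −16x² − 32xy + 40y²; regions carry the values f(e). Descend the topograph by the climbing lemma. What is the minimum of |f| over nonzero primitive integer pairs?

descent: ρ → (40,32,-16)  [lands on river]
river: ρ → (-16,32,40)
river: ρ → (40,48,-8)
river: ρ → (-8,48,40)
closes: descent 1, river 4
min |a| on river = 8

8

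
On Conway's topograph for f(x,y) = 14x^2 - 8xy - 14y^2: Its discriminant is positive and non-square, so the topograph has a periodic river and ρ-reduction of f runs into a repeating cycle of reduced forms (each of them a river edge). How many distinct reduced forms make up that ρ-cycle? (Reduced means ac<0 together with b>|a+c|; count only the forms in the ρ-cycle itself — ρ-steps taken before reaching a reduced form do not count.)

D = 848, ⌊√D⌋ = 29
descent: ρ → (-14,8,14)  [lands on river]
river: ρ → (14,20,-8)
river: ρ → (-8,28,2)
river: ρ → (2,28,-8)
river: ρ → (-8,20,14)
river: ρ → (14,8,-14)
river: ρ → (-14,20,8)
river: ρ → (8,28,-2)
river: ρ → (-2,28,8)
river: ρ → (8,20,-14)
ρ-cycle length = 10 (tail of 1 descent step not counted)

10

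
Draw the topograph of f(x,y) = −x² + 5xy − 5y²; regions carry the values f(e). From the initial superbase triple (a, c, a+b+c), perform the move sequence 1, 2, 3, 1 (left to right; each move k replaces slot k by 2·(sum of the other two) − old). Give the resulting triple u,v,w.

start (-1,-5,-1) = (f(1,0),f(0,1),f(1,1))
replace slot 1: 2·((-5)+(-1)) − (-1) = -11 → (-11,-5,-1)
replace slot 2: 2·((-11)+(-1)) − (-5) = -19 → (-11,-19,-1)
replace slot 3: 2·((-11)+(-19)) − (-1) = -59 → (-11,-19,-59)
replace slot 1: 2·((-19)+(-59)) − (-11) = -145 → (-145,-19,-59)

-145,-19,-59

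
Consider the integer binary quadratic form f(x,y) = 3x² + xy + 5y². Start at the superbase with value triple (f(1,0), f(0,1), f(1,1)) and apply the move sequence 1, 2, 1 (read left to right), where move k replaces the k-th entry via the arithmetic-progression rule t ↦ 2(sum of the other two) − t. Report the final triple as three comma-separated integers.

start (3,5,9) = (f(1,0),f(0,1),f(1,1))
replace slot 1: 2·(5+9) − 3 = 25 → (25,5,9)
replace slot 2: 2·(25+9) − 5 = 63 → (25,63,9)
replace slot 1: 2·(63+9) − 25 = 119 → (119,63,9)

119,63,9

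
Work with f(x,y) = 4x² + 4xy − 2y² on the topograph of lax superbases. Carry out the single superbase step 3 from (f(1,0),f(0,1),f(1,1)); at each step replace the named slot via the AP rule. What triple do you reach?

start (4,-2,6) = (f(1,0),f(0,1),f(1,1))
replace slot 3: 2·(4+(-2)) − 6 = -2 → (4,-2,-2)

4,-2,-2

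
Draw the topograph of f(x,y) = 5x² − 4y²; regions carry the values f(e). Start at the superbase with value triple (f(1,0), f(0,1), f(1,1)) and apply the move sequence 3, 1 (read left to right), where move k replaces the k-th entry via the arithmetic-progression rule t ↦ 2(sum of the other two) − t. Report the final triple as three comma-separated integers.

start (5,-4,1) = (f(1,0),f(0,1),f(1,1))
replace slot 3: 2·(5+(-4)) − 1 = 1 → (5,-4,1)
replace slot 1: 2·((-4)+1) − 5 = -11 → (-11,-4,1)

-11,-4,1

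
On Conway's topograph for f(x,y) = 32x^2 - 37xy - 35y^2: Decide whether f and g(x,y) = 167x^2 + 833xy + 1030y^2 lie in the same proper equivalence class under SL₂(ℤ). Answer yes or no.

D₁ = 5849, D₂ = 5849
river cycle of f (length 150): (-35, 37, 32), (32, 27, -40), (-40, 53, 19), (19, 61, -28), (-28, 51, 29), (29, 65, -14), (-14, 75, 4), (4, 69, -68), (-68, 67, 5), (5, 73, -26), … (140 more)
river cycle of g (length 150): (32, 27, -40), (-40, 53, 19), (19, 61, -28), (-28, 51, 29), (29, 65, -14), (-14, 75, 4), (4, 69, -68), (-68, 67, 5), (5, 73, -26), (-26, 31, 47), … (140 more)
cycles coincide ⇒ equivalent

yes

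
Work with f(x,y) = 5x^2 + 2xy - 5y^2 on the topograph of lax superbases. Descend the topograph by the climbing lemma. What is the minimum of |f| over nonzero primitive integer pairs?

river: ρ → (-5,8,2)
river: ρ → (2,8,-5)
river: ρ → (-5,2,5)
river: ρ → (5,8,-2)
river: ρ → (-2,8,5)
river: ρ → (5,2,-5)
closes: descent 0, river 6
min |a| on river = 2

2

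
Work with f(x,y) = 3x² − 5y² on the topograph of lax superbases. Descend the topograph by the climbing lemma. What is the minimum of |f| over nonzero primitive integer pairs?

descent: ρ → (-5,0,3)
descent: ρ → (3,6,-2)  [lands on river]
river: ρ → (-2,6,3)
closes: descent 2, river 2
min |a| on river = 2

2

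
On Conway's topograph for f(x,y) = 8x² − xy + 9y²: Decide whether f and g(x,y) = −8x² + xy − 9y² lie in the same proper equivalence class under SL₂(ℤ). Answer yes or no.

D₁ = -287, D₂ = -287
f: reduced (well bottom): (8,-1,9) with a≤c, −a<b≤a
g is negative-definite; reduce −g:
−g: reduced (well bottom): (8,-1,9) with a≤c, −a<b≤a
flip sign back: reduced form of g is (-8,1,-9)
reduced forms (8, -1, 9) vs (-8, 1, -9) ⇒ inequivalent

no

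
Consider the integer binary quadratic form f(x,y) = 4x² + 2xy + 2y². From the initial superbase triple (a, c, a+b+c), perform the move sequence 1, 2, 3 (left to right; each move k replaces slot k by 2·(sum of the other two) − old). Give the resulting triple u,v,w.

start (4,2,8) = (f(1,0),f(0,1),f(1,1))
replace slot 1: 2·(2+8) − 4 = 16 → (16,2,8)
replace slot 2: 2·(16+8) − 2 = 46 → (16,46,8)
replace slot 3: 2·(16+46) − 8 = 116 → (16,46,116)

16,46,116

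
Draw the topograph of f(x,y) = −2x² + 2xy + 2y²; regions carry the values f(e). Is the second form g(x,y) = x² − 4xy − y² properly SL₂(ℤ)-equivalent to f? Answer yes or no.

D₁ = 20, D₂ = 20
river cycle of f (length 2): (2, 2, -2), (-2, 2, 2)
river cycle of g (length 2): (-1, 4, 1), (1, 4, -1)
cycles differ ⇒ inequivalent

no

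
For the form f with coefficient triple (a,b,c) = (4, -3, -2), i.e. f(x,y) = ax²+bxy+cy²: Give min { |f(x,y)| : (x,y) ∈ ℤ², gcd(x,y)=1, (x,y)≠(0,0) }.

descent: ρ → (-2,3,4)  [lands on river]
river: ρ → (4,5,-1)
river: ρ → (-1,5,4)
river: ρ → (4,3,-2)
river: ρ → (-2,5,2)
river: ρ → (2,3,-4)
river: ρ → (-4,5,1)
river: ρ → (1,5,-4)
river: ρ → (-4,3,2)
river: ρ → (2,5,-2)
closes: descent 1, river 10
min |a| on river = 1

1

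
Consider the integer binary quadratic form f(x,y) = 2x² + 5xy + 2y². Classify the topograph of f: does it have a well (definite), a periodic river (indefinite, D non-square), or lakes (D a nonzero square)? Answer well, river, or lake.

D = b²−4ac = 5² − 4·2·2 = 9
D = 3² is a perfect square ⇒ form factors over ℤ ⇒ lakes

lake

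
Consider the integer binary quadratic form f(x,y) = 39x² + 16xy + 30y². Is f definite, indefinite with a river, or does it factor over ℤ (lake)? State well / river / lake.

D = b²−4ac = 16² − 4·39·30 = -4424
D < 0 ⇒ definite ⇒ every region one sign ⇒ single well

well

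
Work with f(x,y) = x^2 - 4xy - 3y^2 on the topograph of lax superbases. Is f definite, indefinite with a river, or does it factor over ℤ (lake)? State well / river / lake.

D = b²−4ac = (-4)² − 4·1·(-3) = 28
D > 0 non-square ⇒ indefinite ⇒ periodic river

river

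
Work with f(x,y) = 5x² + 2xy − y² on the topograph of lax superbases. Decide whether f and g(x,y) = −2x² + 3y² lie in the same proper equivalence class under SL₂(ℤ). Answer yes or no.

D₁ = 24, D₂ = 24
river cycle of f (length 2): (-1, 4, 2), (2, 4, -1)
river cycle of g (length 2): (-2, 4, 1), (1, 4, -2)
cycles differ ⇒ inequivalent

no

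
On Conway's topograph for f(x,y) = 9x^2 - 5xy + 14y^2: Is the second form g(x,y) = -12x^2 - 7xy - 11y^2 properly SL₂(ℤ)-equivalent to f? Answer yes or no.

D₁ = -479, D₂ = -479
f: reduced (well bottom): (9,-5,14) with a≤c, −a<b≤a
g is negative-definite; reduce −g:
−g: flip: (12,7,11)→(11,-7,12)
−g: reduced (well bottom): (11,-7,12) with a≤c, −a<b≤a
flip sign back: reduced form of g is (-11,7,-12)
reduced forms (9, -5, 14) vs (-11, 7, -12) ⇒ inequivalent

no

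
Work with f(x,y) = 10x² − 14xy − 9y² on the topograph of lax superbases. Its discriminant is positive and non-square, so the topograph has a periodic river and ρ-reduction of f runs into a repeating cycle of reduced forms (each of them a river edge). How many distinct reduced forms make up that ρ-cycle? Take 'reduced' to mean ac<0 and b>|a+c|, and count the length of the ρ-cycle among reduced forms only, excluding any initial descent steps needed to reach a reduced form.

D = 556, ⌊√D⌋ = 23
descent: ρ → (-9,14,10)  [lands on river]
river: ρ → (10,6,-13)
river: ρ → (-13,20,3)
river: ρ → (3,22,-6)
river: ρ → (-6,14,15)
river: ρ → (15,16,-5)
river: ρ → (-5,14,18)
river: ρ → (18,22,-1)
river: ρ → (-1,22,18)
river: ρ → (18,14,-5)
river: ρ → (-5,16,15)
river: ρ → (15,14,-6)
river: ρ → (-6,22,3)
river: ρ → (3,20,-13)
river: ρ → (-13,6,10)
river: ρ → (10,14,-9)
river: ρ → (-9,22,2)
river: ρ → (2,22,-9)
ρ-cycle length = 18 (tail of 1 descent step not counted)

18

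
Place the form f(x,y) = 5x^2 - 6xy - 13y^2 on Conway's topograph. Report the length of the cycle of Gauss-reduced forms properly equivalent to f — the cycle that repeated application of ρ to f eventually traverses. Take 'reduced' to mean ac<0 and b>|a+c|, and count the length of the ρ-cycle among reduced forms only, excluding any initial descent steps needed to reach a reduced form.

D = 296, ⌊√D⌋ = 17
descent: ρ → (-13,6,5)
descent: ρ → (5,14,-5)  [lands on river]
river: ρ → (-5,16,2)
river: ρ → (2,16,-5)
river: ρ → (-5,14,5)
river: ρ → (5,16,-2)
river: ρ → (-2,16,5)
ρ-cycle length = 6 (tail of 2 descent steps not counted)

6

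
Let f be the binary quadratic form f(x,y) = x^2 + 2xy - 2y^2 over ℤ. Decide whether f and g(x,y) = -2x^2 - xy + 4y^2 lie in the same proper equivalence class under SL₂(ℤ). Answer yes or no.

D₁ = 12, D₂ = 33
discriminants differ ⇒ not SL₂(ℤ)-equivalent

no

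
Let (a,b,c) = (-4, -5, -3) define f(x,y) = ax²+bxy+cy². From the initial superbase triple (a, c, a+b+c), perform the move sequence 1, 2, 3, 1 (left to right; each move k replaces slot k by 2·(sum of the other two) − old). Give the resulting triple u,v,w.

start (-4,-3,-12) = (f(1,0),f(0,1),f(1,1))
replace slot 1: 2·((-3)+(-12)) − (-4) = -26 → (-26,-3,-12)
replace slot 2: 2·((-26)+(-12)) − (-3) = -73 → (-26,-73,-12)
replace slot 3: 2·((-26)+(-73)) − (-12) = -186 → (-26,-73,-186)
replace slot 1: 2·((-73)+(-186)) − (-26) = -492 → (-492,-73,-186)

-492,-73,-186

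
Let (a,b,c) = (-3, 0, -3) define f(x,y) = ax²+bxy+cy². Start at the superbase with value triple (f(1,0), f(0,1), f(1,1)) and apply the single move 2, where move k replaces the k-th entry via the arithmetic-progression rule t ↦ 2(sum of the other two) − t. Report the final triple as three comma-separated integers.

start (-3,-3,-6) = (f(1,0),f(0,1),f(1,1))
replace slot 2: 2·((-3)+(-6)) − (-3) = -15 → (-3,-15,-6)

-3,-15,-6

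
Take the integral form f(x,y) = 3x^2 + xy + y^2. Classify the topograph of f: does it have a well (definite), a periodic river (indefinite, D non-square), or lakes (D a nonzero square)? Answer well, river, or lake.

D = b²−4ac = 1² − 4·3·1 = -11
D < 0 ⇒ definite ⇒ every region one sign ⇒ single well

well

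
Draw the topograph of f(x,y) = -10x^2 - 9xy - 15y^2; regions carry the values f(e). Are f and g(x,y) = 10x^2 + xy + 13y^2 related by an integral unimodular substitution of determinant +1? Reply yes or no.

D₁ = -519, D₂ = -519
f is negative-definite; reduce −f:
−f: reduced (well bottom): (10,9,15) with a≤c, −a<b≤a
flip sign back: reduced form of f is (-10,-9,-15)
g: reduced (well bottom): (10,1,13) with a≤c, −a<b≤a
reduced forms (-10, -9, -15) vs (10, 1, 13) ⇒ inequivalent

no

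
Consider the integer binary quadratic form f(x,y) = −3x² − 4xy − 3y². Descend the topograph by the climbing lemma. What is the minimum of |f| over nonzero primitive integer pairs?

translate: b→-2 (≡4 mod 6), so (3,4,3)→(3,-2,2)
flip: (3,-2,2)→(2,2,3)
reduced (well bottom): (2,2,3) with a≤c, −a<b≤a
well minimum |f| = |-2| = 2 (negative-definite)

2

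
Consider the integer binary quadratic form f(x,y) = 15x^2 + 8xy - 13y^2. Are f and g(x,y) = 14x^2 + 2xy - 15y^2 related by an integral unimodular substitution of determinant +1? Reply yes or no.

D₁ = 844, D₂ = 844
river cycle of f (length 26): (-13, 18, 10), (10, 22, -9), (-9, 14, 18), (18, 22, -5), (-5, 28, 3), (3, 26, -14), (-14, 2, 15), (15, 28, -1), (-1, 28, 15), (15, 2, -14), … (16 more)
river cycle of g (length 26): (-15, 28, 1), (1, 28, -15), (-15, 2, 14), (14, 26, -3), (-3, 28, 5), (5, 22, -18), (-18, 14, 9), (9, 22, -10), (-10, 18, 13), (13, 8, -15), … (16 more)
cycles differ ⇒ inequivalent

no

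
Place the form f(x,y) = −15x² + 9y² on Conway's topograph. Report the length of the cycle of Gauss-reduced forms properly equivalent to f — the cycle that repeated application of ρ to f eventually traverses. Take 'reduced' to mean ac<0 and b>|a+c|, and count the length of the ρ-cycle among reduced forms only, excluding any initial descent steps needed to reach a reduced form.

D = 540, ⌊√D⌋ = 23
descent: ρ → (9,18,-6)  [lands on river]
river: ρ → (-6,18,9)
ρ-cycle length = 2 (tail of 1 descent step not counted)

2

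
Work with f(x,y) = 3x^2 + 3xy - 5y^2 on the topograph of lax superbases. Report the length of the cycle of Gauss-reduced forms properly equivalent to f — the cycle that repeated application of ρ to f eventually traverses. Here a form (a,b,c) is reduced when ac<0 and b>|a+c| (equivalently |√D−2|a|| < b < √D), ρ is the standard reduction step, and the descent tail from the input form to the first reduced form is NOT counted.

D = 69, ⌊√D⌋ = 8
river: ρ → (-5,7,1)
river: ρ → (1,7,-5)
river: ρ → (-5,3,3)
river: ρ → (3,3,-5)
ρ-cycle length = 4 (tail of 0 descent steps not counted)

4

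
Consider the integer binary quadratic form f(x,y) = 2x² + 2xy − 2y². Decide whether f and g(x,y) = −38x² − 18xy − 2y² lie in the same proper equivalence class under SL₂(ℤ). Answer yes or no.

D₁ = 20, D₂ = 20
river cycle of f (length 2): (-2, 2, 2), (2, 2, -2)
river cycle of g (length 2): (-2, 2, 2), (2, 2, -2)
cycles coincide ⇒ equivalent

yes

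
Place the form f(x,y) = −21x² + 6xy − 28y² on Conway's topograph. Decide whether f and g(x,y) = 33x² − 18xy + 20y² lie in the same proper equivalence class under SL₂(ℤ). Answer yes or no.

D₁ = -2316, D₂ = -2316
f is negative-definite; reduce −f:
−f: reduced (well bottom): (21,-6,28) with a≤c, −a<b≤a
flip sign back: reduced form of f is (-21,6,-28)
g: flip: (33,-18,20)→(20,18,33)
g: reduced (well bottom): (20,18,33) with a≤c, −a<b≤a
reduced forms (-21, 6, -28) vs (20, 18, 33) ⇒ inequivalent

no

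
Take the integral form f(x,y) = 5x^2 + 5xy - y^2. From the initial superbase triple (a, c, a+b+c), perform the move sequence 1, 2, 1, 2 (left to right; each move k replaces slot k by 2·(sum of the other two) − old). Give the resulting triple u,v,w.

start (5,-1,9) = (f(1,0),f(0,1),f(1,1))
replace slot 1: 2·((-1)+9) − 5 = 11 → (11,-1,9)
replace slot 2: 2·(11+9) − (-1) = 41 → (11,41,9)
replace slot 1: 2·(41+9) − 11 = 89 → (89,41,9)
replace slot 2: 2·(89+9) − 41 = 155 → (89,155,9)

89,155,9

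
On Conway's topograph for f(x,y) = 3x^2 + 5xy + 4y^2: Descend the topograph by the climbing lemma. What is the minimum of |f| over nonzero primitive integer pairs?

translate: b→-1 (≡5 mod 6), so (3,5,4)→(3,-1,2)
flip: (3,-1,2)→(2,1,3)
reduced (well bottom): (2,1,3) with a≤c, −a<b≤a
well minimum = a = 2

2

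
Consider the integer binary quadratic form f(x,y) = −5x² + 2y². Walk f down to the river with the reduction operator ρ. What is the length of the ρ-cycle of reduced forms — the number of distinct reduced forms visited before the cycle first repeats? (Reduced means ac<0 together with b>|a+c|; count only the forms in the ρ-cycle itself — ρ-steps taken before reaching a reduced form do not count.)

D = 40, ⌊√D⌋ = 6
descent: ρ → (2,4,-3)  [lands on river]
river: ρ → (-3,2,3)
river: ρ → (3,4,-2)
river: ρ → (-2,4,3)
river: ρ → (3,2,-3)
river: ρ → (-3,4,2)
ρ-cycle length = 6 (tail of 1 descent step not counted)

6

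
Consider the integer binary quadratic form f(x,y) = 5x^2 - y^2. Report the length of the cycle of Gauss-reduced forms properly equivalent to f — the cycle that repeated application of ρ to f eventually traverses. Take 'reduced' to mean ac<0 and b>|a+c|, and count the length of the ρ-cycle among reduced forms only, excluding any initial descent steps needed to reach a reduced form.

D = 20, ⌊√D⌋ = 4
descent: ρ → (-1,4,1)  [lands on river]
river: ρ → (1,4,-1)
ρ-cycle length = 2 (tail of 1 descent step not counted)

2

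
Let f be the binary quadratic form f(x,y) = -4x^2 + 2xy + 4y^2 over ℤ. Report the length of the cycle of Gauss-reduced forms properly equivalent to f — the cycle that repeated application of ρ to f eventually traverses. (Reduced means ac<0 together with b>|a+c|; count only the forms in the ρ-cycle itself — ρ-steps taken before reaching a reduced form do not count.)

D = 68, ⌊√D⌋ = 8
river: ρ → (4,6,-2)
river: ρ → (-2,6,4)
river: ρ → (4,2,-4)
river: ρ → (-4,6,2)
river: ρ → (2,6,-4)
river: ρ → (-4,2,4)
ρ-cycle length = 6 (tail of 0 descent steps not counted)

6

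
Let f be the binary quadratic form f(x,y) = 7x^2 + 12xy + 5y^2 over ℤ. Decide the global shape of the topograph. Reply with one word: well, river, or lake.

D = b²−4ac = 12² − 4·7·5 = 4
D = 2² is a perfect square ⇒ form factors over ℤ ⇒ lakes

lake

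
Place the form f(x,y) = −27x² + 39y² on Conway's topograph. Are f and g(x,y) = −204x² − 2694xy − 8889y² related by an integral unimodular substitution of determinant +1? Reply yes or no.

D₁ = 4212, D₂ = 4212
river cycle of f (length 6): (-27, 54, 12), (12, 42, -51), (-51, 60, 3), (3, 60, -51), (-51, 42, 12), (12, 54, -27)
river cycle of g (length 6): (-27, 54, 12), (12, 42, -51), (-51, 60, 3), (3, 60, -51), (-51, 42, 12), (12, 54, -27)
cycles coincide ⇒ equivalent

yes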